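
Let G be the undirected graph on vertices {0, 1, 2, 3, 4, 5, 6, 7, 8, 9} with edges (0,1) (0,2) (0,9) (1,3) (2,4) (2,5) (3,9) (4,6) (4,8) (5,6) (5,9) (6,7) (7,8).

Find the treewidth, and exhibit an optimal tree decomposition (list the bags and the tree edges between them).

Each bag holds 3 vertices, so the decomposition has width 2, which upper-bounds the treewidth. For the lower bound, G contains the cycle 1–3–9–0–1, so G is not a forest; only forests have treewidth ≤ 1, hence tw(G) ≥ 2. Therefore the treewidth is 2.

Treewidth 2.
Bags: B1 = {0, 1, 3}  B2 = {0, 3, 9}  B3 = {0, 2, 9}  B4 = {2, 5, 9}  B5 = {2, 4, 5}  B6 = {4, 5, 6}  B7 = {4, 6, 8}  B8 = {6, 7, 8}
Tree: B1–B2, B2–B3, B3–B4, B4–B5, B5–B6, B6–B7, B7–B8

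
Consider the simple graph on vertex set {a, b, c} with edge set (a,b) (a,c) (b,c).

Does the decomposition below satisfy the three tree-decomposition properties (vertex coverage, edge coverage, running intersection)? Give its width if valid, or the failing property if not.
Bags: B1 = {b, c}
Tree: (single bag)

A tree decomposition must satisfy three properties: every vertex lies in some bag; for every edge, both endpoints lie together in some bag; and for every vertex, the bags containing it form a connected subtree. Here vertex a appears in no bag, so the decomposition is invalid.

No — vertex a appears in no bag.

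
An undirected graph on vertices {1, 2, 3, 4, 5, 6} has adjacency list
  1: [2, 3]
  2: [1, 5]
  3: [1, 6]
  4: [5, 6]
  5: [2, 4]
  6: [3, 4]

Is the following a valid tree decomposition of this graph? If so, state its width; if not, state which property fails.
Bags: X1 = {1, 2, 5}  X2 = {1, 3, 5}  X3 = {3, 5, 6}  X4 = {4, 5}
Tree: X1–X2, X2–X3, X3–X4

A tree decomposition must satisfy three properties: every vertex lies in some bag; for every edge, both endpoints lie together in some bag; and for every vertex, the bags containing it form a connected subtree. Here edge (6,4) lies in no bag, so the decomposition is invalid.

No — edge (6,4) lies in no bag.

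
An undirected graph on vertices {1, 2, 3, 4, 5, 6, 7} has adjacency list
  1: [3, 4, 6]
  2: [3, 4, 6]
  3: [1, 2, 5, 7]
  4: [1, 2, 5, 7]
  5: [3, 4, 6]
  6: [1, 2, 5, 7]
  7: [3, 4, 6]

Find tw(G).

3

A width-3 tree decomposition is:
Bags: B1 = {1, 3, 4, 6}  B2 = {2, 3, 4, 6}  B3 = {3, 4, 6, 7}  B4 = {3, 4, 5, 6}
Tree: B1–B2, B2–B3, B3–B4
The largest bag has 4 vertices, giving width 3; this decomposition certifies tw(G) ≤ 3. For the lower bound: the 4 vertex sets {1,3}, {2,4}, {6}, {7} are disjoint, each induces a connected subgraph, and every pair is joined by at least one edge of G. Contracting each set to a single vertex therefore yields K_{4} as a minor, and since treewidth is minor-monotone, tw(G) ≥ tw(K_{4}) = 3. Combining the bounds, tw(G) = 3.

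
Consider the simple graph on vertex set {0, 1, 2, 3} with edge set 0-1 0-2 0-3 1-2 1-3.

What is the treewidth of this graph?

2

A width-2 tree decomposition is:
Bags: B1 = {0, 1, 2}  B2 = {0, 1, 3}
Tree: B1–B2
Every bag has size at most 3, so the width is 3 − 1 = 2 and tw(G) ≤ 2. For the lower bound, the 3 vertices {0, 1, 2} are pairwise adjacent, and any tree decomposition puts a clique entirely inside one bag — forcing width ≥ 2. Therefore the treewidth is 2.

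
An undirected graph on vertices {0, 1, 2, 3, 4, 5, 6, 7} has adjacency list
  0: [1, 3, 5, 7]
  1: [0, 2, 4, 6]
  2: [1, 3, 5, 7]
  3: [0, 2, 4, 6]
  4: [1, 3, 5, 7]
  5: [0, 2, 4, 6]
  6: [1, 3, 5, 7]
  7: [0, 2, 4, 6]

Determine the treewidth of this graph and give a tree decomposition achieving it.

Treewidth 4.
One optimal decomposition is:
Bags: B1 = {1, 3, 4, 5, 7}  B2 = {1, 3, 5, 6, 7}  B3 = {1, 2, 3, 5, 7}  B4 = {0, 1, 3, 5, 7}
Tree: B1–B2, B2–B3, B3–B4

Each bag holds 5 vertices, so the decomposition has width 4, which upper-bounds the treewidth. For the lower bound: the 5 vertex sets {4,5}, {1,6}, {2,7}, {3}, {0} are disjoint, each induces a connected subgraph, and every pair is joined by at least one edge of G. Contracting each set to a single vertex therefore yields K_{5} as a minor, and since treewidth is minor-monotone, tw(G) ≥ tw(K_{5}) = 4. Hence tw(G) = 4 exactly.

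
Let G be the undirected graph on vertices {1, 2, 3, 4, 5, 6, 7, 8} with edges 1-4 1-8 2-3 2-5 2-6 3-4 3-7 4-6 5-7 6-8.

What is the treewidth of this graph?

2

A width-2 tree decomposition is:
Bags: B1 = {2, 5, 7}  B2 = {2, 3, 7}  B3 = {2, 3, 6}  B4 = {3, 4, 6}  B5 = {4, 6, 8}  B6 = {1, 4, 8}
Tree: B1–B2, B2–B3, B3–B4, B4–B5, B5–B6
The largest bag has 3 vertices, giving width 2; this decomposition certifies tw(G) ≤ 2. Since 5–7–3–2–5 is a cycle in G, G is not acyclic. Forests are exactly the graphs of treewidth ≤ 1, so tw(G) ≥ 2. Therefore the treewidth is 2.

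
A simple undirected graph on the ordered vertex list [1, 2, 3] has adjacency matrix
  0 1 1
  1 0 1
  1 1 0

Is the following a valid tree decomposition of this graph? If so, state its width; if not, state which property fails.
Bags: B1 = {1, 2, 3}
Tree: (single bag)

Yes; width 2.

Every vertex of G appears in some bag (union = {1, 2, 3}); every edge is covered by a bag; and for each vertex v the set of bags containing v is connected in the bag tree. The decomposition is therefore valid. The largest bag has 3 vertices, so the width is 2.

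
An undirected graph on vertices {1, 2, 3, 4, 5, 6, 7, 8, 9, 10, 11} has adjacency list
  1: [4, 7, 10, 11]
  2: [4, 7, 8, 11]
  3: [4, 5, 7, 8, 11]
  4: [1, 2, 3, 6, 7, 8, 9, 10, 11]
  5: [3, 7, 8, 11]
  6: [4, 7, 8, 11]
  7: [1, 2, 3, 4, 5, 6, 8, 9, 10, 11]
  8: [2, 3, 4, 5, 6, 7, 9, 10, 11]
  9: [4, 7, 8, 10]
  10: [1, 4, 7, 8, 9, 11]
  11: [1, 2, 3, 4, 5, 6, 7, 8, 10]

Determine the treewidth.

A width-4 tree decomposition is:
Bags: B1 = {4, 6, 7, 8, 11}  B2 = {2, 4, 7, 8, 11}  B3 = {3, 4, 7, 8, 11}  B4 = {4, 7, 8, 10, 11}  B5 = {1, 4, 7, 10, 11}  B6 = {4, 7, 8, 9, 10}  B7 = {3, 5, 7, 8, 11}
Tree: B1–B2, B2–B3, B2–B4, B4–B5, B4–B6, B3–B7
Each bag holds 5 vertices, so the decomposition has width 4, which upper-bounds the treewidth. For the lower bound, the 5 vertices {4, 7, 8, 9, 10} are pairwise adjacent, and any tree decomposition puts a clique entirely inside one bag — forcing width ≥ 4. Combining the bounds, tw(G) = 4.

4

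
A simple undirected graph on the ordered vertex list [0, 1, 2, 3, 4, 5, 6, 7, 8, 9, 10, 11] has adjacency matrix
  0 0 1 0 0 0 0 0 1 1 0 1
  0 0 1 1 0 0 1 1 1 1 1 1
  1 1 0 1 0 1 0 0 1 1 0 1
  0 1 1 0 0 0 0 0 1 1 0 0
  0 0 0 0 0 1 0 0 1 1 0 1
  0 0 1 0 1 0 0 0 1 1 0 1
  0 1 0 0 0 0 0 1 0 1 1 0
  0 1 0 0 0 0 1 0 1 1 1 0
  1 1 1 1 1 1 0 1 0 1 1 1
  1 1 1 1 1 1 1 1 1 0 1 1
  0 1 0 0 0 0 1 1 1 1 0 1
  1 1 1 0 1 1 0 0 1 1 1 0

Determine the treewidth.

4

A width-4 tree decomposition is:
Bags: B1 = {1, 7, 8, 9, 10}  B2 = {1, 6, 7, 9, 10}  B3 = {1, 8, 9, 10, 11}  B4 = {1, 2, 8, 9, 11}  B5 = {0, 2, 8, 9, 11}  B6 = {1, 2, 3, 8, 9}  B7 = {2, 5, 8, 9, 11}  B8 = {4, 5, 8, 9, 11}
Tree: B1–B2, B1–B3, B3–B4, B4–B5, B4–B6, B4–B7, B7–B8
Each bag holds 5 vertices, so the decomposition has width 4, which upper-bounds the treewidth. For the lower bound, the 5 vertices {0, 2, 8, 9, 11} are pairwise adjacent, and any tree decomposition puts a clique entirely inside one bag — forcing width ≥ 4. The upper and lower bounds meet at 4, so that is the treewidth.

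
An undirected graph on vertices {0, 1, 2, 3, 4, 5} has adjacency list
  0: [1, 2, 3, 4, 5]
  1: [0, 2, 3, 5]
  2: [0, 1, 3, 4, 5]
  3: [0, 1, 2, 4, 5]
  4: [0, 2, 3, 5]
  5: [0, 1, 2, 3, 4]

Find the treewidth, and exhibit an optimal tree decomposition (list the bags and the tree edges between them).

Treewidth 4.
Bags: B1 = {0, 2, 3, 4, 5}  B2 = {0, 1, 2, 3, 5}
Tree: B1–B2

Every bag has size at most 5, so the width is 5 − 1 = 4 and tw(G) ≤ 4. On the other hand G contains the 5-clique {0, 1, 2, 3, 5}. A clique must lie in a single bag of any decomposition, so no decomposition can have width below 4. Therefore the treewidth is 4.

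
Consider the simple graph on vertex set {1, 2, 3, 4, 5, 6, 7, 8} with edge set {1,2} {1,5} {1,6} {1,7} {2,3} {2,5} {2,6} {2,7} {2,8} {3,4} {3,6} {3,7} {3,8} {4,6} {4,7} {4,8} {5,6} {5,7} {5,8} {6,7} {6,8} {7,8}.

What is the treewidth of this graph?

A width-4 tree decomposition is:
Bags: B1 = {1, 2, 5, 6, 7}  B2 = {2, 5, 6, 7, 8}  B3 = {2, 3, 6, 7, 8}  B4 = {3, 4, 6, 7, 8}
Tree: B1–B2, B2–B3, B3–B4
Every bag has size at most 5, so the width is 5 − 1 = 4 and tw(G) ≤ 4. On the other hand G contains the 5-clique {2, 3, 6, 7, 8}. A clique must lie in a single bag of any decomposition, so no decomposition can have width below 4. Combining the bounds, tw(G) = 4.

4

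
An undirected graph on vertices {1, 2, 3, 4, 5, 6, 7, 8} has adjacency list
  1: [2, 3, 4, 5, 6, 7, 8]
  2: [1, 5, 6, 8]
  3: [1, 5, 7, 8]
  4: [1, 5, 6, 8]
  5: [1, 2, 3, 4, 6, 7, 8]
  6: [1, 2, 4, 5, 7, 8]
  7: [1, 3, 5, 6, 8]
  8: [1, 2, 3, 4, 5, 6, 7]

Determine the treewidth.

A width-4 tree decomposition is:
Bags: B1 = {1, 4, 5, 6, 8}  B2 = {1, 5, 6, 7, 8}  B3 = {1, 3, 5, 7, 8}  B4 = {1, 2, 5, 6, 8}
Tree: B1–B2, B2–B3, B2–B4
Each bag holds 5 vertices, so the decomposition has width 4, which upper-bounds the treewidth. For the lower bound, the 5 vertices {1, 3, 5, 7, 8} are pairwise adjacent, and any tree decomposition puts a clique entirely inside one bag — forcing width ≥ 4. The upper and lower bounds meet at 4, so that is the treewidth.

4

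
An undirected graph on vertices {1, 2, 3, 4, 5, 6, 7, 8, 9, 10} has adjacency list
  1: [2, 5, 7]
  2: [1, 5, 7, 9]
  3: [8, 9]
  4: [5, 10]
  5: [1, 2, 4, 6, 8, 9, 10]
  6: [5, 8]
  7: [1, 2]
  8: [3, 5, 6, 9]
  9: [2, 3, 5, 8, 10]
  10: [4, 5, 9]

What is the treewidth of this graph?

2

A width-2 tree decomposition is:
Bags: B1 = {5, 8, 9}  B2 = {5, 6, 8}  B3 = {2, 5, 9}  B4 = {5, 9, 10}  B5 = {1, 2, 5}  B6 = {1, 2, 7}  B7 = {3, 8, 9}  B8 = {4, 5, 10}
Tree: B1–B2, B1–B3, B1–B4, B3–B5, B5–B6, B1–B7, B4–B8
The largest bag has 3 vertices, giving width 2; this decomposition certifies tw(G) ≤ 2. Conversely, {3, 8, 9} is a clique of size 3, and the vertices of any clique must share a bag in every tree decomposition; so some bag has ≥ 3 vertices and tw(G) ≥ 2. The upper and lower bounds meet at 2, so that is the treewidth.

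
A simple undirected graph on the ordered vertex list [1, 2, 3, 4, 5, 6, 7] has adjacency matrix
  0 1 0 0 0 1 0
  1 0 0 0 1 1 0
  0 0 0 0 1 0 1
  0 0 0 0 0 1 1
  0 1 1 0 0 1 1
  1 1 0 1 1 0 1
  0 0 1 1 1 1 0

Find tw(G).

A width-2 tree decomposition is:
Bags: B1 = {5, 6, 7}  B2 = {3, 5, 7}  B3 = {4, 6, 7}  B4 = {2, 5, 6}  B5 = {1, 2, 6}
Tree: B1–B2, B1–B3, B1–B4, B4–B5
Every bag has size at most 3, so the width is 3 − 1 = 2 and tw(G) ≤ 2. Conversely, {3, 5, 7} is a clique of size 3, and the vertices of any clique must share a bag in every tree decomposition; so some bag has ≥ 3 vertices and tw(G) ≥ 2. Combining the bounds, tw(G) = 2.

2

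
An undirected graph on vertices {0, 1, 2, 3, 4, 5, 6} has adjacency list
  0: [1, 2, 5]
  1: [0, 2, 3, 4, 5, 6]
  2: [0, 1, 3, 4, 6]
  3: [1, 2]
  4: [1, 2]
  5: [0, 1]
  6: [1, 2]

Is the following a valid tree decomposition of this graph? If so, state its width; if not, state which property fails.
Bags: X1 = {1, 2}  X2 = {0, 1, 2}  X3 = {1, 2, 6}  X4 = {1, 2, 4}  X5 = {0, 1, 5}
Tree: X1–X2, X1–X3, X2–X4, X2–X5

No — vertex 3 appears in no bag.

A tree decomposition must satisfy three properties: every vertex lies in some bag; for every edge, both endpoints lie together in some bag; and for every vertex, the bags containing it form a connected subtree. Here vertex 3 appears in no bag, so the decomposition is invalid.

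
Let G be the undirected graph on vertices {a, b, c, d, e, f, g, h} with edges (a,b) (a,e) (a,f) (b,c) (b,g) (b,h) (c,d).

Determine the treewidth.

A width-1 tree decomposition is:
Bags: B1 = {b, c}  B2 = {a, b}  B3 = {a, e}  B4 = {a, f}  B5 = {b, g}  B6 = {c, d}  B7 = {b, h}
Tree: B1–B2, B2–B3, B3–B4, B1–B5, B1–B6, B1–B7
The largest bag has 2 vertices, giving width 1; this decomposition certifies tw(G) ≤ 1. G has an edge, so its treewidth is at least 1. Therefore the treewidth is 1.

1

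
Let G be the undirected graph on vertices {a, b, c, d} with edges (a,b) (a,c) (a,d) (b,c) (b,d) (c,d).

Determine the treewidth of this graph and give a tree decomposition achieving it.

A single bag containing all 4 vertices is trivially a valid decomposition of width 3. On the other hand G contains the 4-clique {a, b, c, d}. A clique must lie in a single bag of any decomposition, so no decomposition can have width below 3. Therefore the treewidth is 3.

Treewidth 3.
One such decomposition:
Bags: B1 = {a, b, c, d}
Tree: (single bag)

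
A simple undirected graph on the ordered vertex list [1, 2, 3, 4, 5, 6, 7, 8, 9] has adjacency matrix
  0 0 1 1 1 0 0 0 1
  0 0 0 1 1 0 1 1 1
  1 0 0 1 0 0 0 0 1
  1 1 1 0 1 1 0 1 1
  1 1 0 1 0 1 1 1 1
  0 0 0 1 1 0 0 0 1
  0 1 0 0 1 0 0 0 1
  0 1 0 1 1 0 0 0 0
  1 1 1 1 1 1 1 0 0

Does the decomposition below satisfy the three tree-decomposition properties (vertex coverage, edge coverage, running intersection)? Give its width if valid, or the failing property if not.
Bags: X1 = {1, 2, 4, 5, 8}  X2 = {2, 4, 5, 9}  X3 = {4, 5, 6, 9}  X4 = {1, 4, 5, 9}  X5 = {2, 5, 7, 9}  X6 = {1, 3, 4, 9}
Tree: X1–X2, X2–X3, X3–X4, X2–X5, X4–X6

A tree decomposition must satisfy three properties: every vertex lies in some bag; for every edge, both endpoints lie together in some bag; and for every vertex, the bags containing it form a connected subtree. Here bags containing vertex 1 are not connected in the tree, so the decomposition is invalid.

No — bags containing vertex 1 are not connected in the tree.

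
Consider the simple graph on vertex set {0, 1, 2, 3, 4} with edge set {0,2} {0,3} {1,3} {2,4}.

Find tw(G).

A width-1 tree decomposition is:
Bags: B1 = {0, 2}  B2 = {2, 4}  B3 = {0, 3}  B4 = {1, 3}
Tree: B1–B2, B1–B3, B3–B4
Each bag holds 2 vertices, so the decomposition has width 1, which upper-bounds the treewidth. Since G has at least one edge (e.g. 2–0), it is not an edgeless graph, so tw(G) ≥ 1. The upper and lower bounds meet at 1, so that is the treewidth.

1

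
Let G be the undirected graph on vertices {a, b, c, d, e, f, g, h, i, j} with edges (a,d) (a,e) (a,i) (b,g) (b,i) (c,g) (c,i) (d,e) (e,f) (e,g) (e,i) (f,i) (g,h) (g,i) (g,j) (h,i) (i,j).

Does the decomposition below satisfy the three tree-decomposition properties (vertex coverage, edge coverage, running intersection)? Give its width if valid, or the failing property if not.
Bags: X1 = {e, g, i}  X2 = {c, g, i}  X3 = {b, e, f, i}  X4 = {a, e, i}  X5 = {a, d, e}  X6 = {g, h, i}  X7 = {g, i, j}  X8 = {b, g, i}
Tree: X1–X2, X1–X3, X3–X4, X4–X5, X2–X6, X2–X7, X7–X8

No — bags containing vertex b are not connected in the tree.

A tree decomposition must satisfy three properties: every vertex lies in some bag; for every edge, both endpoints lie together in some bag; and for every vertex, the bags containing it form a connected subtree. Here bags containing vertex b are not connected in the tree, so the decomposition is invalid.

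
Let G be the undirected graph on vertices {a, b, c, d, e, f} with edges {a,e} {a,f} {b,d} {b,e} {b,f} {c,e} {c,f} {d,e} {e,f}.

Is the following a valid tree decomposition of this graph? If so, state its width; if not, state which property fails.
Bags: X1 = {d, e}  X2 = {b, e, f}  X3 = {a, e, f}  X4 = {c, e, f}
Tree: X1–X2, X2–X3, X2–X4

A tree decomposition must satisfy three properties: every vertex lies in some bag; for every edge, both endpoints lie together in some bag; and for every vertex, the bags containing it form a connected subtree. Here edge (b,d) lies in no bag, so the decomposition is invalid.

No — edge (b,d) lies in no bag.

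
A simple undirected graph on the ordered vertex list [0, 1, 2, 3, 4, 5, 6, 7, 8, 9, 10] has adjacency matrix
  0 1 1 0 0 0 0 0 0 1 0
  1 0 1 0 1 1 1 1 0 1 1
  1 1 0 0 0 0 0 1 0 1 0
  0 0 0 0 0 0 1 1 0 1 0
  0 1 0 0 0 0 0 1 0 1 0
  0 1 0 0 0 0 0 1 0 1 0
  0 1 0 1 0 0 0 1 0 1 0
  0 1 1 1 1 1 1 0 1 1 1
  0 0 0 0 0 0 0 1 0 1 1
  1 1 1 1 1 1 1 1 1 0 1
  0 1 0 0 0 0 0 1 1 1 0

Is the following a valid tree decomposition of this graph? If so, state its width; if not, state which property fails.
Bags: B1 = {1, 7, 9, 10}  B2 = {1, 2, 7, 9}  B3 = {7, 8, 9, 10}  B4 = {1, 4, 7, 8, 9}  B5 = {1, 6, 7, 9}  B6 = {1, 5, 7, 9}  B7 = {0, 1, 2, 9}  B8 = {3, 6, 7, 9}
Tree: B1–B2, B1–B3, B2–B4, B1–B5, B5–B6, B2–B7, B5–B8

A tree decomposition must satisfy three properties: every vertex lies in some bag; for every edge, both endpoints lie together in some bag; and for every vertex, the bags containing it form a connected subtree. Here bags containing vertex 8 are not connected in the tree, so the decomposition is invalid.

No — bags containing vertex 8 are not connected in the tree.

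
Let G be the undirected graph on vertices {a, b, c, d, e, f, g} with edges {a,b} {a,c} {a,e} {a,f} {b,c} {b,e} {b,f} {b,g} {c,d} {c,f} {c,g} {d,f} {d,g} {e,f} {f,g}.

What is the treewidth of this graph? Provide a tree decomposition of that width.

Treewidth 3.
Bags: B1 = {b, c, f, g}  B2 = {c, d, f, g}  B3 = {a, b, c, f}  B4 = {a, b, e, f}
Tree: B1–B2, B1–B3, B3–B4

Each bag holds 4 vertices, so the decomposition has width 3, which upper-bounds the treewidth. Conversely, {c, d, f, g} is a clique of size 4, and the vertices of any clique must share a bag in every tree decomposition; so some bag has ≥ 4 vertices and tw(G) ≥ 3. Combining the bounds, tw(G) = 3.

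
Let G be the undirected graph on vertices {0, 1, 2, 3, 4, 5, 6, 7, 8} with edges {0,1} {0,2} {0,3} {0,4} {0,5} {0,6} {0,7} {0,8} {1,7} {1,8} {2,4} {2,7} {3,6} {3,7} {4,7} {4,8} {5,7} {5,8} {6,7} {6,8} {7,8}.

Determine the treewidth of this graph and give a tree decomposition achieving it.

Each bag holds 4 vertices, so the decomposition has width 3, which upper-bounds the treewidth. On the other hand G contains the 4-clique {0, 1, 7, 8}. A clique must lie in a single bag of any decomposition, so no decomposition can have width below 3. Therefore the treewidth is 3.

Treewidth 3.
Bags: B1 = {0, 1, 7, 8}  B2 = {0, 4, 7, 8}  B3 = {0, 6, 7, 8}  B4 = {0, 3, 6, 7}  B5 = {0, 2, 4, 7}  B6 = {0, 5, 7, 8}
Tree: B1–B2, B2–B3, B3–B4, B2–B5, B1–B6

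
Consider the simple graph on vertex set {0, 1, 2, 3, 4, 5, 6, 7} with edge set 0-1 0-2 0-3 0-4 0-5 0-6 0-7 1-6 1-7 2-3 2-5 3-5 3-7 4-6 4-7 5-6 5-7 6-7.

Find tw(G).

A width-3 tree decomposition is:
Bags: B1 = {0, 4, 6, 7}  B2 = {0, 5, 6, 7}  B3 = {0, 3, 5, 7}  B4 = {0, 1, 6, 7}  B5 = {0, 2, 3, 5}
Tree: B1–B2, B2–B3, B2–B4, B3–B5
The largest bag has 4 vertices, giving width 3; this decomposition certifies tw(G) ≤ 3. On the other hand G contains the 4-clique {0, 2, 3, 5}. A clique must lie in a single bag of any decomposition, so no decomposition can have width below 3. Hence tw(G) = 3 exactly.

3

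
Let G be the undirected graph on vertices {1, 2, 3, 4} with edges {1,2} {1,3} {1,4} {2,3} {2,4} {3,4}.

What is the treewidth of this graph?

A width-3 tree decomposition is:
Bags: B1 = {1, 2, 3, 4}
Tree: (single bag)
A single bag containing all 4 vertices is trivially a valid decomposition of width 3. Conversely, {1, 2, 3, 4} is a clique of size 4, and the vertices of any clique must share a bag in every tree decomposition; so some bag has ≥ 4 vertices and tw(G) ≥ 3. Combining the bounds, tw(G) = 3.

3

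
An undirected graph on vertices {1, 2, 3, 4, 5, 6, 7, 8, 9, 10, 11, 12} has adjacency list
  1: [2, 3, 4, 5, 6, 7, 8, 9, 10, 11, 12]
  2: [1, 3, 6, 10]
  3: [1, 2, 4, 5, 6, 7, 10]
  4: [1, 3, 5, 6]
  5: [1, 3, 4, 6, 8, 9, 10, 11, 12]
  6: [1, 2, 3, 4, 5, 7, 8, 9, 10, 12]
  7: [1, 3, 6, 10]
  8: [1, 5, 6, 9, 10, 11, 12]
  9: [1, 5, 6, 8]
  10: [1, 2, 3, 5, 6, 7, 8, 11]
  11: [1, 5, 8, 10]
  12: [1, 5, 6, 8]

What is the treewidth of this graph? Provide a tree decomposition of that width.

Treewidth 4.
Bags: B1 = {1, 3, 4, 5, 6}  B2 = {1, 3, 5, 6, 10}  B3 = {1, 5, 6, 8, 10}  B4 = {1, 3, 6, 7, 10}  B5 = {1, 5, 6, 8, 9}  B6 = {1, 5, 6, 8, 12}  B7 = {1, 2, 3, 6, 10}  B8 = {1, 5, 8, 10, 11}
Tree: B1–B2, B2–B3, B2–B4, B3–B5, B5–B6, B4–B7, B3–B8

The largest bag has 5 vertices, giving width 4; this decomposition certifies tw(G) ≤ 4. Conversely, {1, 5, 8, 10, 11} is a clique of size 5, and the vertices of any clique must share a bag in every tree decomposition; so some bag has ≥ 5 vertices and tw(G) ≥ 4. Combining the bounds, tw(G) = 4.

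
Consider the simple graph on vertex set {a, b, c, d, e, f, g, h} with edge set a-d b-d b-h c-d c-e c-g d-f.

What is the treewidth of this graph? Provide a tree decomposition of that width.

Each bag holds 2 vertices, so the decomposition has width 1, which upper-bounds the treewidth. Any graph with an edge has treewidth ≥ 1, and G has the edge b–d. Therefore the treewidth is 1.

Treewidth 1.
Bags: B1 = {b, d}  B2 = {c, d}  B3 = {d, f}  B4 = {b, h}  B5 = {c, e}  B6 = {a, d}  B7 = {c, g}
Tree: B1–B2, B2–B3, B1–B4, B2–B5, B3–B6, B5–B7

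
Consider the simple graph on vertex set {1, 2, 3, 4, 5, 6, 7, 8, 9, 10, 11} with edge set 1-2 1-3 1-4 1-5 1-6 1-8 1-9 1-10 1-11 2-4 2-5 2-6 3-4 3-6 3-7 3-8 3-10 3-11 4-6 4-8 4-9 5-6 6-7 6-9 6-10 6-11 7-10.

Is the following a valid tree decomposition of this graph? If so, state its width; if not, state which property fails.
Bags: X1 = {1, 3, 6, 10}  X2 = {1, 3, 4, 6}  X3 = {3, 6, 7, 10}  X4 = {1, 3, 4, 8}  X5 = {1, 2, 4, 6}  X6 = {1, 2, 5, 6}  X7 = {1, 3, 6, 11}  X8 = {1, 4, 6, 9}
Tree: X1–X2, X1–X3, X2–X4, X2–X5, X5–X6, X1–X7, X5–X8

Vertex coverage: the bags together contain {1, 2, 3, 4, 5, 6, 7, 8, 9, 10, 11}, the full vertex set. Edge coverage: each edge of G has both endpoints in at least one bag. Running intersection: for every vertex, the bags containing it form a connected subtree. All three properties hold, so this is a valid tree decomposition of width max|bag| − 1 = 3, and hence tw(G) ≤ 3.

Yes; width 3.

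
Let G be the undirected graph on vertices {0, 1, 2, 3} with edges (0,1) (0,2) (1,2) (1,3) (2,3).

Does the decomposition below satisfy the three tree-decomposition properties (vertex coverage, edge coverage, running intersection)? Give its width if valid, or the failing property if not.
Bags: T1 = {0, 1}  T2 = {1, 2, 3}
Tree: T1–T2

No — edge (2,0) lies in no bag.

A tree decomposition must satisfy three properties: every vertex lies in some bag; for every edge, both endpoints lie together in some bag; and for every vertex, the bags containing it form a connected subtree. Here edge (2,0) lies in no bag, so the decomposition is invalid.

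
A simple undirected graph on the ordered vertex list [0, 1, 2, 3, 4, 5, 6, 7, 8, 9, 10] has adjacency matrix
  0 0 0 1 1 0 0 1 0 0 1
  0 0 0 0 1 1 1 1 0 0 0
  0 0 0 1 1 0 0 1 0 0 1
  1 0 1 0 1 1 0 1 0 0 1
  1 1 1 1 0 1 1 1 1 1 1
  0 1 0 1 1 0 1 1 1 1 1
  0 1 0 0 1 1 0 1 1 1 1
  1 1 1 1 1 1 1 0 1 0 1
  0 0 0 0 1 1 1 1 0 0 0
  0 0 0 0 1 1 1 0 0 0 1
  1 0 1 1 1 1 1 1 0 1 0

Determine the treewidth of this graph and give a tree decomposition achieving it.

Treewidth 4.
Bags: B1 = {4, 5, 6, 7, 10}  B2 = {3, 4, 5, 7, 10}  B3 = {2, 3, 4, 7, 10}  B4 = {4, 5, 6, 9, 10}  B5 = {1, 4, 5, 6, 7}  B6 = {4, 5, 6, 7, 8}  B7 = {0, 3, 4, 7, 10}
Tree: B1–B2, B2–B3, B1–B4, B1–B5, B1–B6, B2–B7

The largest bag has 5 vertices, giving width 4; this decomposition certifies tw(G) ≤ 4. On the other hand G contains the 5-clique {4, 5, 6, 9, 10}. A clique must lie in a single bag of any decomposition, so no decomposition can have width below 4. Therefore the treewidth is 4.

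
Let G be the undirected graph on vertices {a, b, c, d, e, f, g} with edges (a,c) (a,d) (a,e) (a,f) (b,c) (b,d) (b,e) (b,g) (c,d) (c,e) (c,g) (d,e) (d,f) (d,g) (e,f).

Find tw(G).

3

A width-3 tree decomposition is:
Bags: B1 = {b, c, d, e}  B2 = {a, c, d, e}  B3 = {b, c, d, g}  B4 = {a, d, e, f}
Tree: B1–B2, B1–B3, B2–B4
The largest bag has 4 vertices, giving width 3; this decomposition certifies tw(G) ≤ 3. On the other hand G contains the 4-clique {b, c, d, g}. A clique must lie in a single bag of any decomposition, so no decomposition can have width below 3. Therefore the treewidth is 3.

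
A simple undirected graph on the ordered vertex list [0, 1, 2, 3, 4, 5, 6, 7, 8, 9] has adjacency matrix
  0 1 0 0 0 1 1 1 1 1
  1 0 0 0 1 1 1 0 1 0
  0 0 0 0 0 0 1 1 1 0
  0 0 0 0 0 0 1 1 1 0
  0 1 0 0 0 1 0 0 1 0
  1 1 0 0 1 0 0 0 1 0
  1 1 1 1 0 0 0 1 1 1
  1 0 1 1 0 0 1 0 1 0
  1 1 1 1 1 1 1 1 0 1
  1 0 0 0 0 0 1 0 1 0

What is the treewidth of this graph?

3

A width-3 tree decomposition is:
Bags: B1 = {0, 1, 6, 8}  B2 = {0, 6, 8, 9}  B3 = {0, 1, 5, 8}  B4 = {0, 6, 7, 8}  B5 = {1, 4, 5, 8}  B6 = {2, 6, 7, 8}  B7 = {3, 6, 7, 8}
Tree: B1–B2, B1–B3, B1–B4, B3–B5, B4–B6, B6–B7
Every bag has size at most 4, so the width is 4 − 1 = 3 and tw(G) ≤ 3. On the other hand G contains the 4-clique {1, 4, 5, 8}. A clique must lie in a single bag of any decomposition, so no decomposition can have width below 3. Hence tw(G) = 3 exactly.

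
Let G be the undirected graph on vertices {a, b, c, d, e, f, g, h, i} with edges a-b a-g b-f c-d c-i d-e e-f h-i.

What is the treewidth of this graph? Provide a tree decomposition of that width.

Treewidth 1.
Bags: B1 = {a, g}  B2 = {a, b}  B3 = {b, f}  B4 = {e, f}  B5 = {d, e}  B6 = {c, d}  B7 = {c, i}  B8 = {h, i}
Tree: B1–B2, B2–B3, B3–B4, B4–B5, B5–B6, B6–B7, B7–B8

Each bag holds 2 vertices, so the decomposition has width 1, which upper-bounds the treewidth. Any graph with an edge has treewidth ≥ 1, and G has the edge g–a. Hence tw(G) = 1 exactly.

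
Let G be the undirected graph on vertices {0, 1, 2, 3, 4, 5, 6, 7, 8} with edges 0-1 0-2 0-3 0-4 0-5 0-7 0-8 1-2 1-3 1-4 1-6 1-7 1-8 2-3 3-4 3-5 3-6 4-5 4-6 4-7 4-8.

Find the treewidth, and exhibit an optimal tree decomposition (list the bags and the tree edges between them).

Treewidth 3.
Bags: B1 = {0, 3, 4, 5}  B2 = {0, 1, 3, 4}  B3 = {0, 1, 4, 8}  B4 = {1, 3, 4, 6}  B5 = {0, 1, 4, 7}  B6 = {0, 1, 2, 3}
Tree: B1–B2, B2–B3, B2–B4, B3–B5, B2–B6

Each bag holds 4 vertices, so the decomposition has width 3, which upper-bounds the treewidth. For the lower bound, the 4 vertices {0, 1, 2, 3} are pairwise adjacent, and any tree decomposition puts a clique entirely inside one bag — forcing width ≥ 3. The upper and lower bounds meet at 3, so that is the treewidth.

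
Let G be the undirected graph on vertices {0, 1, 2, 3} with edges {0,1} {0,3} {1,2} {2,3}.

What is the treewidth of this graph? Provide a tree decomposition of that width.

Each bag holds 3 vertices, so the decomposition has width 2, which upper-bounds the treewidth. For the lower bound, G contains the cycle 1–2–3–0–1, so G is not a forest; only forests have treewidth ≤ 1, hence tw(G) ≥ 2. Combining the bounds, tw(G) = 2.

Treewidth 2.
One such decomposition:
Bags: B1 = {1, 2, 3}  B2 = {0, 1, 3}
Tree: B1–B2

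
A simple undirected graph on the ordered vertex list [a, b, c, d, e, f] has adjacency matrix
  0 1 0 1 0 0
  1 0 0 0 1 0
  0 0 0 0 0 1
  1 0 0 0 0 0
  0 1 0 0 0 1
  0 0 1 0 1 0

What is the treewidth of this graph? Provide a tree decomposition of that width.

Treewidth 1.
Bags: B1 = {a, d}  B2 = {a, b}  B3 = {b, e}  B4 = {e, f}  B5 = {c, f}
Tree: B1–B2, B2–B3, B3–B4, B4–B5

Every bag has size at most 2, so the width is 2 − 1 = 1 and tw(G) ≤ 1. G has an edge, so its treewidth is at least 1. Hence tw(G) = 1 exactly.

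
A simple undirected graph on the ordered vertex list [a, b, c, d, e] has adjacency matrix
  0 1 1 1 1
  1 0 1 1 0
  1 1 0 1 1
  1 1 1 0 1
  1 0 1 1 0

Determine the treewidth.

3

A width-3 tree decomposition is:
Bags: B1 = {a, c, d, e}  B2 = {a, b, c, d}
Tree: B1–B2
Each bag holds 4 vertices, so the decomposition has width 3, which upper-bounds the treewidth. Conversely, {a, c, d, e} is a clique of size 4, and the vertices of any clique must share a bag in every tree decomposition; so some bag has ≥ 4 vertices and tw(G) ≥ 3. Therefore the treewidth is 3.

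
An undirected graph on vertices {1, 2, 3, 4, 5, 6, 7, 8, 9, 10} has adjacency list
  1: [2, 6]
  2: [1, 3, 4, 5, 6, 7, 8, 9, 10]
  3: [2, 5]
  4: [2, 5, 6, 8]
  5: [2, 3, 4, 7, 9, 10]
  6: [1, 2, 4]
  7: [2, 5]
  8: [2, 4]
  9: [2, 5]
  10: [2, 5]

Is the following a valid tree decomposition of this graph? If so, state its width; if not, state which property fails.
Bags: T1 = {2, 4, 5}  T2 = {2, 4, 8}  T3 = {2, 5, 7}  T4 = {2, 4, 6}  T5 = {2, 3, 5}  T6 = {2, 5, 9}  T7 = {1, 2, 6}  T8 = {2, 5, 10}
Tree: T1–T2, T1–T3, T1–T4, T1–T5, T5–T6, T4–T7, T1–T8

Yes; width 2.

Vertex coverage: the bags together contain {1, 2, 3, 4, 5, 6, 7, 8, 9, 10}, the full vertex set. Edge coverage: each edge of G has both endpoints in at least one bag. Running intersection: for every vertex, the bags containing it form a connected subtree. All three properties hold, so this is a valid tree decomposition of width max|bag| − 1 = 2, and hence tw(G) ≤ 2.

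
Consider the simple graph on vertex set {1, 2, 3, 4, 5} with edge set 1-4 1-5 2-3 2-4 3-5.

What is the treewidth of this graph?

A width-2 tree decomposition is:
Bags: B1 = {2, 3, 4}  B2 = {1, 3, 4}  B3 = {1, 3, 5}
Tree: B1–B2, B2–B3
The largest bag has 3 vertices, giving width 2; this decomposition certifies tw(G) ≤ 2. The edges 3–2–4–1–5–3 form a cycle, so G is not a tree and its treewidth is at least 2. The upper and lower bounds meet at 2, so that is the treewidth.

2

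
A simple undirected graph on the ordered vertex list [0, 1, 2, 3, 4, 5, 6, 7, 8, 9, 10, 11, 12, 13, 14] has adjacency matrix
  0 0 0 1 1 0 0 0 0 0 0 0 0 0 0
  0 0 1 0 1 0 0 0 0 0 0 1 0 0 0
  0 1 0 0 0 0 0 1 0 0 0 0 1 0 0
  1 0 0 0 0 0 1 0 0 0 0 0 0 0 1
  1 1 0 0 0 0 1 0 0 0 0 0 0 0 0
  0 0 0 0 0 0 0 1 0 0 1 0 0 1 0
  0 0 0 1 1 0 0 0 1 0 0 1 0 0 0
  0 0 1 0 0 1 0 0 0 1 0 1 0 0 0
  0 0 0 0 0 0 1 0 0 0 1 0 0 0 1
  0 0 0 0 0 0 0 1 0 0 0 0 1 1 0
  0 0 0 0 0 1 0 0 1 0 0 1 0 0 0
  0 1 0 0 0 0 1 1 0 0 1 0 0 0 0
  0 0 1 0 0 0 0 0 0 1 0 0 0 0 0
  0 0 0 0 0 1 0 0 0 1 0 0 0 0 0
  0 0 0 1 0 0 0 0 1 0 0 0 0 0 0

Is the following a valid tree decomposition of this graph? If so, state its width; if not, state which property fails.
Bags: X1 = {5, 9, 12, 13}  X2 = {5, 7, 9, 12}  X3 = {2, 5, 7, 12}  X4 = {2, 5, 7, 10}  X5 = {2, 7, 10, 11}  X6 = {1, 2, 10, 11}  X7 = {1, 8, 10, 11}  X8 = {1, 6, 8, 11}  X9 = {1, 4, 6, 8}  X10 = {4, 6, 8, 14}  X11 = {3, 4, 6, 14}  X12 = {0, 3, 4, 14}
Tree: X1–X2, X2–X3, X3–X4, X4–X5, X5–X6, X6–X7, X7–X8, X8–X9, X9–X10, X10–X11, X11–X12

Yes; width 3.

Vertex coverage: the bags together contain {0, 1, 2, 3, 4, 5, 6, 7, 8, 9, 10, 11, 12, 13, 14}, the full vertex set. Edge coverage: each edge of G has both endpoints in at least one bag. Running intersection: for every vertex, the bags containing it form a connected subtree. All three properties hold, so this is a valid tree decomposition of width max|bag| − 1 = 3, and hence tw(G) ≤ 3.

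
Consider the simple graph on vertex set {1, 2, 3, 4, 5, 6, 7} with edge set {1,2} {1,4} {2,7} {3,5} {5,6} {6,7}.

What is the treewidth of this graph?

A width-1 tree decomposition is:
Bags: B1 = {1, 4}  B2 = {1, 2}  B3 = {2, 7}  B4 = {6, 7}  B5 = {5, 6}  B6 = {3, 5}
Tree: B1–B2, B2–B3, B3–B4, B4–B5, B5–B6
The largest bag has 2 vertices, giving width 1; this decomposition certifies tw(G) ≤ 1. Since G has at least one edge (e.g. 4–1), it is not an edgeless graph, so tw(G) ≥ 1. Combining the bounds, tw(G) = 1.

1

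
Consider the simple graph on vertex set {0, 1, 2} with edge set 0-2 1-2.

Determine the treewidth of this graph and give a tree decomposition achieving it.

Each bag holds 2 vertices, so the decomposition has width 1, which upper-bounds the treewidth. Any graph with an edge has treewidth ≥ 1, and G has the edge 0–2. Combining the bounds, tw(G) = 1.

Treewidth 1.
Bags: B1 = {0, 2}  B2 = {1, 2}
Tree: B1–B2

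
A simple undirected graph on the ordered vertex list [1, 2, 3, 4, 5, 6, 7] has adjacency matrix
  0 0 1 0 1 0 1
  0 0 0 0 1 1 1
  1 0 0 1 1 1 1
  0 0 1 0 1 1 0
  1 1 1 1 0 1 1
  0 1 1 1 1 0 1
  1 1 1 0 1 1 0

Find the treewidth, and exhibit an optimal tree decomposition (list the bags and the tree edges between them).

Treewidth 3.
One optimal decomposition is:
Bags: B1 = {3, 5, 6, 7}  B2 = {2, 5, 6, 7}  B3 = {3, 4, 5, 6}  B4 = {1, 3, 5, 7}
Tree: B1–B2, B1–B3, B1–B4

Each bag holds 4 vertices, so the decomposition has width 3, which upper-bounds the treewidth. Conversely, {2, 5, 6, 7} is a clique of size 4, and the vertices of any clique must share a bag in every tree decomposition; so some bag has ≥ 4 vertices and tw(G) ≥ 3. Hence tw(G) = 3 exactly.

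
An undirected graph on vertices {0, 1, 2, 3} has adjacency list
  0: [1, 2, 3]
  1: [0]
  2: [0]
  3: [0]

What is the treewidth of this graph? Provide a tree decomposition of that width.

Each bag holds 2 vertices, so the decomposition has width 1, which upper-bounds the treewidth. Any graph with an edge has treewidth ≥ 1, and G has the edge 0–2. Therefore the treewidth is 1.

Treewidth 1.
One optimal decomposition is:
Bags: B1 = {0, 2}  B2 = {0, 3}  B3 = {0, 1}
Tree: B1–B2, B1–B3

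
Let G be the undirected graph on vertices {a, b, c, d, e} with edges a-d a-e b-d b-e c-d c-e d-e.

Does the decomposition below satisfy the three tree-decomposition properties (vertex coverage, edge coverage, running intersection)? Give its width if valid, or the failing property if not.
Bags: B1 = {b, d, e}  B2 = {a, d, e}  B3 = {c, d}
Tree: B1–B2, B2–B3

No — edge (e,c) lies in no bag.

A tree decomposition must satisfy three properties: every vertex lies in some bag; for every edge, both endpoints lie together in some bag; and for every vertex, the bags containing it form a connected subtree. Here edge (e,c) lies in no bag, so the decomposition is invalid.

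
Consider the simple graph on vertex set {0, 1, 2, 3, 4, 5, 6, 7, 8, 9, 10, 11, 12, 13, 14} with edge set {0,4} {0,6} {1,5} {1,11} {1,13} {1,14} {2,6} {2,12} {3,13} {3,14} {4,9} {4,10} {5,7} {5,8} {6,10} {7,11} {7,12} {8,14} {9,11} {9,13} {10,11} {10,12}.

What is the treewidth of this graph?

A width-3 tree decomposition is:
Bags: B1 = {3, 5, 8, 14}  B2 = {1, 3, 5, 14}  B3 = {1, 3, 5, 13}  B4 = {1, 5, 7, 13}  B5 = {1, 7, 11, 13}  B6 = {7, 9, 11, 13}  B7 = {7, 9, 11, 12}  B8 = {9, 10, 11, 12}  B9 = {4, 9, 10, 12}  B10 = {2, 4, 10, 12}  B11 = {2, 4, 6, 10}  B12 = {0, 2, 4, 6}
Tree: B1–B2, B2–B3, B3–B4, B4–B5, B5–B6, B6–B7, B7–B8, B8–B9, B9–B10, B10–B11, B11–B12
The largest bag has 4 vertices, giving width 3; this decomposition certifies tw(G) ≤ 3. For the lower bound: the 4 vertex sets {3,8,14}, {5}, {1}, {7,9,11,13} are disjoint, each induces a connected subgraph, and every pair is joined by at least one edge of G. Contracting each set to a single vertex therefore yields K_{4} as a minor, and since treewidth is minor-monotone, tw(G) ≥ tw(K_{4}) = 3. Hence tw(G) = 3 exactly.

3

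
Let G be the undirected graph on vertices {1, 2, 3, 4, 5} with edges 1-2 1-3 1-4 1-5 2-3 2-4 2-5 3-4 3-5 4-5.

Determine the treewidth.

4

A width-4 tree decomposition is:
Bags: B1 = {1, 2, 3, 4, 5}
Tree: (single bag)
With just one bag of size 5, the width is 5 − 1 = 4, so tw(G) ≤ 4. On the other hand G contains the 5-clique {1, 2, 3, 4, 5}. A clique must lie in a single bag of any decomposition, so no decomposition can have width below 4. Therefore the treewidth is 4.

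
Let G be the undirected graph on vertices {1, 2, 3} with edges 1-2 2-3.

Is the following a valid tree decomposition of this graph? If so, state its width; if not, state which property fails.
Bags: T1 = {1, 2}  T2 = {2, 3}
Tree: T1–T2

Checking the three conditions: (i) the bags cover all of {1, 2, 3}; (ii) for each edge, some bag contains both endpoints; (iii) the bags containing any fixed vertex form a subtree. All hold, so the decomposition is valid with width 2 − 1 = 1.

Yes; width 1.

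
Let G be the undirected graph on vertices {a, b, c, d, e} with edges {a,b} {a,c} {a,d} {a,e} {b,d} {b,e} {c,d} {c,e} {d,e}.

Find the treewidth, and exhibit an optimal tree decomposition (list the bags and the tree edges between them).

The largest bag has 4 vertices, giving width 3; this decomposition certifies tw(G) ≤ 3. For the lower bound, the 4 vertices {a, c, d, e} are pairwise adjacent, and any tree decomposition puts a clique entirely inside one bag — forcing width ≥ 3. The upper and lower bounds meet at 3, so that is the treewidth.

Treewidth 3.
Bags: B1 = {a, b, d, e}  B2 = {a, c, d, e}
Tree: B1–B2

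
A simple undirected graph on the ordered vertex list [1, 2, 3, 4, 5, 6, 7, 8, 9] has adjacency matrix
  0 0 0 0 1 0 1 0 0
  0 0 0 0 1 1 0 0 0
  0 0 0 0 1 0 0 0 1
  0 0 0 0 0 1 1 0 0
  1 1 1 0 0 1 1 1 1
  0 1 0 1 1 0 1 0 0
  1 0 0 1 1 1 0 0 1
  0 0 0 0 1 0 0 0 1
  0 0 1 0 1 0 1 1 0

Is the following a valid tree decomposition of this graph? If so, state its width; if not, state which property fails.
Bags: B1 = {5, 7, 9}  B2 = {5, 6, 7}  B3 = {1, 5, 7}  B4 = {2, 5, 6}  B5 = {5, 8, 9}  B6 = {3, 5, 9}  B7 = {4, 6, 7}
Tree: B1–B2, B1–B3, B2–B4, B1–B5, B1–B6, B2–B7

Yes; width 2.

Checking the three conditions: (i) the bags cover all of {1, 2, 3, 4, 5, 6, 7, 8, 9}; (ii) for each edge, some bag contains both endpoints; (iii) the bags containing any fixed vertex form a subtree. All hold, so the decomposition is valid with width 3 − 1 = 2.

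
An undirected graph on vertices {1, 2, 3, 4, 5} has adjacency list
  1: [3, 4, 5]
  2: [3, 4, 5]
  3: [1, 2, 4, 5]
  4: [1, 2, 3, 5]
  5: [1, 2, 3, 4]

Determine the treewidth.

3

A width-3 tree decomposition is:
Bags: B1 = {1, 3, 4, 5}  B2 = {2, 3, 4, 5}
Tree: B1–B2
Each bag holds 4 vertices, so the decomposition has width 3, which upper-bounds the treewidth. For the lower bound, the 4 vertices {1, 3, 4, 5} are pairwise adjacent, and any tree decomposition puts a clique entirely inside one bag — forcing width ≥ 3. Combining the bounds, tw(G) = 3.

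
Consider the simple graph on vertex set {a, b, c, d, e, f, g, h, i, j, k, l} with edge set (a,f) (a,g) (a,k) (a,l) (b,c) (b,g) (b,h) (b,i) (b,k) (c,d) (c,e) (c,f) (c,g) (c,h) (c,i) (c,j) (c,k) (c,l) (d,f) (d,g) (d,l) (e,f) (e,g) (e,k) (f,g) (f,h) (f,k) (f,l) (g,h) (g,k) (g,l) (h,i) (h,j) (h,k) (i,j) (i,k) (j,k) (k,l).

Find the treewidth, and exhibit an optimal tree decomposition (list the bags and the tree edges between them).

The largest bag has 5 vertices, giving width 4; this decomposition certifies tw(G) ≤ 4. Conversely, {c, d, f, g, l} is a clique of size 5, and the vertices of any clique must share a bag in every tree decomposition; so some bag has ≥ 5 vertices and tw(G) ≥ 4. The upper and lower bounds meet at 4, so that is the treewidth.

Treewidth 4.
Bags: B1 = {a, f, g, k, l}  B2 = {c, f, g, k, l}  B3 = {c, d, f, g, l}  B4 = {c, f, g, h, k}  B5 = {b, c, g, h, k}  B6 = {c, e, f, g, k}  B7 = {b, c, h, i, k}  B8 = {c, h, i, j, k}
Tree: B1–B2, B2–B3, B2–B4, B4–B5, B2–B6, B5–B7, B7–B8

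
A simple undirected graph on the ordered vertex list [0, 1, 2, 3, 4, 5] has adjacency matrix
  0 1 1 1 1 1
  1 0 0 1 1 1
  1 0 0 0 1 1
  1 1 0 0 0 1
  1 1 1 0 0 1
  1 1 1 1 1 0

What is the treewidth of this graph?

A width-3 tree decomposition is:
Bags: B1 = {0, 2, 4, 5}  B2 = {0, 1, 4, 5}  B3 = {0, 1, 3, 5}
Tree: B1–B2, B2–B3
Every bag has size at most 4, so the width is 4 − 1 = 3 and tw(G) ≤ 3. On the other hand G contains the 4-clique {0, 1, 3, 5}. A clique must lie in a single bag of any decomposition, so no decomposition can have width below 3. Therefore the treewidth is 3.

3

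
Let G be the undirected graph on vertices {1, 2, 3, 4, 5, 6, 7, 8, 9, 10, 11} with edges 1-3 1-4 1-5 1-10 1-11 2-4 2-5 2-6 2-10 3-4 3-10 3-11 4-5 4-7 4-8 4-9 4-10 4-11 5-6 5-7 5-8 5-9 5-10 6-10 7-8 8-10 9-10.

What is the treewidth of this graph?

3

A width-3 tree decomposition is:
Bags: B1 = {4, 5, 8, 10}  B2 = {2, 4, 5, 10}  B3 = {1, 4, 5, 10}  B4 = {2, 5, 6, 10}  B5 = {4, 5, 9, 10}  B6 = {1, 3, 4, 10}  B7 = {4, 5, 7, 8}  B8 = {1, 3, 4, 11}
Tree: B1–B2, B2–B3, B2–B4, B1–B5, B3–B6, B1–B7, B6–B8
Each bag holds 4 vertices, so the decomposition has width 3, which upper-bounds the treewidth. For the lower bound, the 4 vertices {1, 3, 4, 11} are pairwise adjacent, and any tree decomposition puts a clique entirely inside one bag — forcing width ≥ 3. The upper and lower bounds meet at 3, so that is the treewidth.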